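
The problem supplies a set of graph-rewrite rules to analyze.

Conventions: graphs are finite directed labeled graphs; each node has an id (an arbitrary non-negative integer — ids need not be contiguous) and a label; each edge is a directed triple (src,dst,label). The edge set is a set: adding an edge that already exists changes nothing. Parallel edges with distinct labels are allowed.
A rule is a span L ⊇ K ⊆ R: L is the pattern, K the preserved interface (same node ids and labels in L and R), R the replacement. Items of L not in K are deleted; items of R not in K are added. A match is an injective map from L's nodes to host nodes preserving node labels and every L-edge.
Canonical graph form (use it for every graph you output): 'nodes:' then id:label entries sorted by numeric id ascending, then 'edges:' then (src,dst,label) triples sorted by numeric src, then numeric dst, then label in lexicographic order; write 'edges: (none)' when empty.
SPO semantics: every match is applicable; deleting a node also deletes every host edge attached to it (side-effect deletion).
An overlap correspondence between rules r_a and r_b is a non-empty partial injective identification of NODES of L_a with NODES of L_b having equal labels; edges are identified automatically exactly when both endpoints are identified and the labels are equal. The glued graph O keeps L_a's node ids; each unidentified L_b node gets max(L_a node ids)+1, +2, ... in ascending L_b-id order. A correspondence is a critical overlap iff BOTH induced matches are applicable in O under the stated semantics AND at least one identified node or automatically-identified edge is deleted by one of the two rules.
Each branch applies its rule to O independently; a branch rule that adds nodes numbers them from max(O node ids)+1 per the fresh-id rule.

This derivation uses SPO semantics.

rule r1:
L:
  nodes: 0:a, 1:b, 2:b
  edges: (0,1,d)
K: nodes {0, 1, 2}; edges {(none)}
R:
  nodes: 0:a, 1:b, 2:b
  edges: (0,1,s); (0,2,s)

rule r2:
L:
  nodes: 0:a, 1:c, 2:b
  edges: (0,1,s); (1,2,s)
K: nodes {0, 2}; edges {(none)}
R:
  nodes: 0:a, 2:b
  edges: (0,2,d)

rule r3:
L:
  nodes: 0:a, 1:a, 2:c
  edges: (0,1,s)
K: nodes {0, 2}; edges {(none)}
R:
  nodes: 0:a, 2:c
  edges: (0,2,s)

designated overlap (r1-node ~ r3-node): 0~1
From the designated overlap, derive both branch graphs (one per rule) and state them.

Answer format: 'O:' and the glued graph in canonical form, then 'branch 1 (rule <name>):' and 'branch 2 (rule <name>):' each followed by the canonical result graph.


O:
nodes: 0:a, 1:b, 2:b, 3:a, 4:c
edges: (0,1,d); (3,0,s)
branch 1 (rule r1):
nodes: 0:a, 1:b, 2:b, 3:a, 4:c
edges: (0,1,s); (0,2,s); (3,0,s)
branch 2 (rule r3):
nodes: 1:b, 2:b, 3:a, 4:c
edges: (3,4,s)


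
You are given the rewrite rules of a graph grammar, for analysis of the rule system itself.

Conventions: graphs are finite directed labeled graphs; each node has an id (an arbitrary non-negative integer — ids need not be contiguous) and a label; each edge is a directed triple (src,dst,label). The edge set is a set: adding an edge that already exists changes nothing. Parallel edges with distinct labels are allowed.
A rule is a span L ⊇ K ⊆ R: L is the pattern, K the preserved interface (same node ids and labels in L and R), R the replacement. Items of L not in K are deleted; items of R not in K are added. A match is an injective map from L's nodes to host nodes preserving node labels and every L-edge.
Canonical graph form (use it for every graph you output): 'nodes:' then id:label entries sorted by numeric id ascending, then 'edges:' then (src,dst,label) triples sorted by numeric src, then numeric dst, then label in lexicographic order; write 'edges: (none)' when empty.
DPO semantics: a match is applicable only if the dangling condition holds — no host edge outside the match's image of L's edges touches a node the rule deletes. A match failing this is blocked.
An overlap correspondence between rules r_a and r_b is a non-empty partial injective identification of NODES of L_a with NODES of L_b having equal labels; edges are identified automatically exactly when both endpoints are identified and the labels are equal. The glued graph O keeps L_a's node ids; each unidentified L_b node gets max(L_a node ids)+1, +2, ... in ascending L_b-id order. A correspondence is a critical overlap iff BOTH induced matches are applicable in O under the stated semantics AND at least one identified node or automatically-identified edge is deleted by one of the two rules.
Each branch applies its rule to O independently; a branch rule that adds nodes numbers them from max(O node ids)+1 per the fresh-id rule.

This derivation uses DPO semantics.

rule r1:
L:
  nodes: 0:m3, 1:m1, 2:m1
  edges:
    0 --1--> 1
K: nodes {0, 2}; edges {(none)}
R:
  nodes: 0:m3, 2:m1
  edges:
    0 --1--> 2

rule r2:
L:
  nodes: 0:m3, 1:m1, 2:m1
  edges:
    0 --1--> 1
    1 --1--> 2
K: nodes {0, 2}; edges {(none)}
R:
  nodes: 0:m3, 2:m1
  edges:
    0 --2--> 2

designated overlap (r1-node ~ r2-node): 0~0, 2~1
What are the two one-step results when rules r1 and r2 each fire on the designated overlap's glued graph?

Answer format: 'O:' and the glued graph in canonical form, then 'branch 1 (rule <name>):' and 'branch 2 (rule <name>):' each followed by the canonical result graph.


O:
nodes: 0:m3, 1:m1, 2:m1, 3:m1
edges: (0,1,1); (0,2,1); (2,3,1)
branch 1 (rule r1):
nodes: 0:m3, 2:m1, 3:m1
edges: (0,2,1); (2,3,1)
branch 2 (rule r2):
nodes: 0:m3, 1:m1, 3:m1
edges: (0,1,1); (0,3,2)


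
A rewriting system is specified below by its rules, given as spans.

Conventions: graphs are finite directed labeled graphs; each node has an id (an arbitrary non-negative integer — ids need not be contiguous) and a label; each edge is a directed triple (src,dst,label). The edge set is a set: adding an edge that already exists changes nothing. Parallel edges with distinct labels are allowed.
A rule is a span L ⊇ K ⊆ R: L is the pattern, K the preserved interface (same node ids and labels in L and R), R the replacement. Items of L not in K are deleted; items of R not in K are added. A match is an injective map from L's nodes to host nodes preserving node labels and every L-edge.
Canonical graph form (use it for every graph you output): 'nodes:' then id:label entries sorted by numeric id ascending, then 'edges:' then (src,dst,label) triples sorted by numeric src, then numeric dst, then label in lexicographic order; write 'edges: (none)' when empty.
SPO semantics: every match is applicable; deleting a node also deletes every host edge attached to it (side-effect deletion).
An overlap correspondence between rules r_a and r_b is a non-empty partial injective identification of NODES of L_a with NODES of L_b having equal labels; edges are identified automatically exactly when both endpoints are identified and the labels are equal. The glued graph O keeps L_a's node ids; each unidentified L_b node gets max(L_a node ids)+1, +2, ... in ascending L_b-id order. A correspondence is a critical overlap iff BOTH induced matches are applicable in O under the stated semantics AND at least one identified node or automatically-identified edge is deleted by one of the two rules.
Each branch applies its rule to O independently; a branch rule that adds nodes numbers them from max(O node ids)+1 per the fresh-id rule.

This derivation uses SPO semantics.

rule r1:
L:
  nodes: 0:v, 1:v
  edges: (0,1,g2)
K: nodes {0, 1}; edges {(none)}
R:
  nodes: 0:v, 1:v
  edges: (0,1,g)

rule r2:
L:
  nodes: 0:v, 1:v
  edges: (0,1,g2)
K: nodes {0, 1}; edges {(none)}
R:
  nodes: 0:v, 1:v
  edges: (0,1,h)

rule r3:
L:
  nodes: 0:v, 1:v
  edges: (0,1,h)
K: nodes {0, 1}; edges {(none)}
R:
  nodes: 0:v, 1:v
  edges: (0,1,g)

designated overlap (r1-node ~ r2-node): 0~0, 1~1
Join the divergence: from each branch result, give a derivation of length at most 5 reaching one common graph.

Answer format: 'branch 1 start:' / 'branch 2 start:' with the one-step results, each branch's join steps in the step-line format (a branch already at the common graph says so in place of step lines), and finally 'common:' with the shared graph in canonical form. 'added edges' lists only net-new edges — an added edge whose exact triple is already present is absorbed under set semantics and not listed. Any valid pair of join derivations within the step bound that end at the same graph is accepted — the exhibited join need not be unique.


branch 1 start:
nodes: 0:v, 1:v
edges: (0,1,g)
branch 2 start:
nodes: 0:v, 1:v
edges: (0,1,h)
branch 1: already at the common graph (0 steps)
branch 2 step 1: rule r3; match: 0->0, 1->1; deleted nodes (none); deleted edges (0,1,h); added nodes (none); added edges (0,1,g); result: nodes: 0:v, 1:v edges: (0,1,g)
common:
nodes: 0:v, 1:v
edges: (0,1,g)


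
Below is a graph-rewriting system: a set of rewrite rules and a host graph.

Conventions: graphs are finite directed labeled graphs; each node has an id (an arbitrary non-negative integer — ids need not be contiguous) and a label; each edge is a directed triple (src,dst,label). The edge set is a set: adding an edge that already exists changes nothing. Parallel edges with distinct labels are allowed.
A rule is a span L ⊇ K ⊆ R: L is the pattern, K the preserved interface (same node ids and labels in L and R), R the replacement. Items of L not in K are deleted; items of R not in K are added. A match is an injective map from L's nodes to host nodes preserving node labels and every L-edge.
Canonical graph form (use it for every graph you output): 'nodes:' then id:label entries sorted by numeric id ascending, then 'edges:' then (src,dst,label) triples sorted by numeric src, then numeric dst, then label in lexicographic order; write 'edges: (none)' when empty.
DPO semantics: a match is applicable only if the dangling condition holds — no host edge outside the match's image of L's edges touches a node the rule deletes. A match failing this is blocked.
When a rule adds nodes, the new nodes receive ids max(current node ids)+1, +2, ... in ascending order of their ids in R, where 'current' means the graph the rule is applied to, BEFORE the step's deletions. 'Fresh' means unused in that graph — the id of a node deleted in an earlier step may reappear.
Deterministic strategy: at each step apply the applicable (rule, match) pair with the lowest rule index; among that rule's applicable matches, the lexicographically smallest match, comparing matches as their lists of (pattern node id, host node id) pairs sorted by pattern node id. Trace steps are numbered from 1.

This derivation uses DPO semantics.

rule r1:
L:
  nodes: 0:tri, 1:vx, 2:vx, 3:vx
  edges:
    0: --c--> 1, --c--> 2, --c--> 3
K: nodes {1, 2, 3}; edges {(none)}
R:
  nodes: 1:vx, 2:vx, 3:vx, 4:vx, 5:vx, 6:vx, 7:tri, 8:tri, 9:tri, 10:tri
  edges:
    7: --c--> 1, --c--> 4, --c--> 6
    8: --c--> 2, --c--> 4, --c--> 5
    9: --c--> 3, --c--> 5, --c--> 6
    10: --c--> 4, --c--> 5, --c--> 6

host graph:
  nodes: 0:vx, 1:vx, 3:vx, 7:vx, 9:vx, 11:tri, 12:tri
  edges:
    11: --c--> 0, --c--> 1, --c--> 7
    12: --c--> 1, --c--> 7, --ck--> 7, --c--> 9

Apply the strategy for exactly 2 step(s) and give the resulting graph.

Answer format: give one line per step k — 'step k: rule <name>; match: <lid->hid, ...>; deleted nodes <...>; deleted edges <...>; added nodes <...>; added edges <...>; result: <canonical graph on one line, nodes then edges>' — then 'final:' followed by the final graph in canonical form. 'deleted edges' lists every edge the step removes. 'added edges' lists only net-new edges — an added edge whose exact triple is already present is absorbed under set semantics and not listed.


step 1: rule r1; match: 0->11, 1->0, 2->1, 3->7; deleted nodes 11; deleted edges (11,0,c); (11,1,c); (11,7,c); added nodes 13, 14, 15, 16, 17, 18, 19; added edges (16,0,c); (16,13,c); (16,15,c); (17,1,c); (17,13,c); (17,14,c); (18,7,c); (18,14,c); (18,15,c); (19,13,c); (19,14,c); (19,15,c); result: nodes: 0:vx, 1:vx, 3:vx, 7:vx, 9:vx, 12:tri, 13:vx, 14:vx, 15:vx, 16:tri, 17:tri, 18:tri, 19:tri edges: (12,1,c); (12,7,c); (12,7,ck); (12,9,c); (16,0,c); (16,13,c); (16,15,c); (17,1,c); (17,13,c); (17,14,c); (18,7,c); (18,14,c); (18,15,c); (19,13,c); (19,14,c); (19,15,c)
step 2: rule r1; match: 0->16, 1->0, 2->13, 3->15; deleted nodes 16; deleted edges (16,0,c); (16,13,c); (16,15,c); added nodes 20, 21, 22, 23, 24, 25, 26; added edges (23,0,c); (23,20,c); (23,22,c); (24,13,c); (24,20,c); (24,21,c); (25,15,c); (25,21,c); (25,22,c); (26,20,c); (26,21,c); (26,22,c); result: nodes: 0:vx, 1:vx, 3:vx, 7:vx, 9:vx, 12:tri, 13:vx, 14:vx, 15:vx, 17:tri, 18:tri, 19:tri, 20:vx, 21:vx, 22:vx, 23:tri, 24:tri, 25:tri, 26:tri edges: (12,1,c); (12,7,c); (12,7,ck); (12,9,c); (17,1,c); (17,13,c); (17,14,c); (18,7,c); (18,14,c); (18,15,c); (19,13,c); (19,14,c); (19,15,c); (23,0,c); (23,20,c); (23,22,c); (24,13,c); (24,20,c); (24,21,c); (25,15,c); (25,21,c); (25,22,c); (26,20,c); (26,21,c); (26,22,c)
final:
nodes: 0:vx, 1:vx, 3:vx, 7:vx, 9:vx, 12:tri, 13:vx, 14:vx, 15:vx, 17:tri, 18:tri, 19:tri, 20:vx, 21:vx, 22:vx, 23:tri, 24:tri, 25:tri, 26:tri
edges: (12,1,c); (12,7,c); (12,7,ck); (12,9,c); (17,1,c); (17,13,c); (17,14,c); (18,7,c); (18,14,c); (18,15,c); (19,13,c); (19,14,c); (19,15,c); (23,0,c); (23,20,c); (23,22,c); (24,13,c); (24,20,c); (24,21,c); (25,15,c); (25,21,c); (25,22,c); (26,20,c); (26,21,c); (26,22,c)


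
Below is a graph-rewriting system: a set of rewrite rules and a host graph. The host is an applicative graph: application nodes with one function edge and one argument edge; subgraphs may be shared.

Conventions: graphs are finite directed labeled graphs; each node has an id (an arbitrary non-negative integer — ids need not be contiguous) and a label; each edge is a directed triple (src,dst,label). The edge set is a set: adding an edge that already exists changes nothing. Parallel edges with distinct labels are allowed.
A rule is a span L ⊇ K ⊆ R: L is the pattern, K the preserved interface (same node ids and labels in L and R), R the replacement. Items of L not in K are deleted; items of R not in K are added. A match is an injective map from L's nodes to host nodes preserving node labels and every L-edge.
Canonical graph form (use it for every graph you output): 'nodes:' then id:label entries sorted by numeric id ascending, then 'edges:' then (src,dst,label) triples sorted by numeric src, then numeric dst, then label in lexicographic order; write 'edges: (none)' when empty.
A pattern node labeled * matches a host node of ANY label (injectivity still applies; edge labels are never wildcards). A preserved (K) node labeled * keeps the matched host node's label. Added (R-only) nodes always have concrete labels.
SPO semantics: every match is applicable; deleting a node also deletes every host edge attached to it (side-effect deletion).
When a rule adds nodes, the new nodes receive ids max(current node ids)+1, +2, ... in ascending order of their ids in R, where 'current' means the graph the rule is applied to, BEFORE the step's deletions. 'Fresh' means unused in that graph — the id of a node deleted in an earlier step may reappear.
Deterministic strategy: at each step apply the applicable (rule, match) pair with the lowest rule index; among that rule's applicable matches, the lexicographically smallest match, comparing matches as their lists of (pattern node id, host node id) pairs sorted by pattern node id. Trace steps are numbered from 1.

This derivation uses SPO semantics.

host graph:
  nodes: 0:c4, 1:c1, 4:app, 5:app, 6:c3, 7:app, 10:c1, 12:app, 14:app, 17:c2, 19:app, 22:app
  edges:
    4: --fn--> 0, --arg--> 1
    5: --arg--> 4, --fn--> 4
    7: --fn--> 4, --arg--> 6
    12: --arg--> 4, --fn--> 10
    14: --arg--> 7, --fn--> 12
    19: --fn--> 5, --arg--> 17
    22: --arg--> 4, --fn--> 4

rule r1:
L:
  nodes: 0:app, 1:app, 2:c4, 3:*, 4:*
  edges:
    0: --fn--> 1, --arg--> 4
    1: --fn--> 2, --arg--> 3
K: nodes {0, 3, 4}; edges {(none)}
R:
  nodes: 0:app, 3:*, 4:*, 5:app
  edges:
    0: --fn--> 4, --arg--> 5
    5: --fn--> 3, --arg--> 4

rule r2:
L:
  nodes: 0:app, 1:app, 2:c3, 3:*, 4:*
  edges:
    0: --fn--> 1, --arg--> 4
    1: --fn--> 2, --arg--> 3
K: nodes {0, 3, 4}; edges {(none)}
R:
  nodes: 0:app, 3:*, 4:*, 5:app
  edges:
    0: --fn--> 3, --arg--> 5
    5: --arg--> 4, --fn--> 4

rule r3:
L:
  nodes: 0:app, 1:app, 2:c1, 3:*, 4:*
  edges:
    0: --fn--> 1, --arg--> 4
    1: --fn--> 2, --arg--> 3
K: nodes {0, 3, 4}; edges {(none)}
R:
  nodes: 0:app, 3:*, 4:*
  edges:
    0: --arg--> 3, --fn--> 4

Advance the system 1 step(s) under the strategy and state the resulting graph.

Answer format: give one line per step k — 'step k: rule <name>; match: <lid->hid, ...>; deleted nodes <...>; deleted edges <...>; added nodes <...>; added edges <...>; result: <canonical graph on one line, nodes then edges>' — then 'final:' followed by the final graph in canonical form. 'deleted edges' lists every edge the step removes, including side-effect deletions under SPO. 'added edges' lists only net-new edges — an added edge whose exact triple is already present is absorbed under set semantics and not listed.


step 1: rule r1; match: 0->7, 1->4, 2->0, 3->1, 4->6; deleted nodes 0, 4; deleted edges (4,0,fn); (4,1,arg); (5,4,arg); (5,4,fn); (7,4,fn); (7,6,arg); (12,4,arg); (22,4,arg); (22,4,fn); added nodes 23; added edges (7,6,fn); (7,23,arg); (23,1,fn); (23,6,arg); result: nodes: 1:c1, 5:app, 6:c3, 7:app, 10:c1, 12:app, 14:app, 17:c2, 19:app, 22:app, 23:app edges: (7,6,fn); (7,23,arg); (12,10,fn); (14,7,arg); (14,12,fn); (19,5,fn); (19,17,arg); (23,1,fn); (23,6,arg)
final:
nodes: 1:c1, 5:app, 6:c3, 7:app, 10:c1, 12:app, 14:app, 17:c2, 19:app, 22:app, 23:app
edges: (7,6,fn); (7,23,arg); (12,10,fn); (14,7,arg); (14,12,fn); (19,5,fn); (19,17,arg); (23,1,fn); (23,6,arg)


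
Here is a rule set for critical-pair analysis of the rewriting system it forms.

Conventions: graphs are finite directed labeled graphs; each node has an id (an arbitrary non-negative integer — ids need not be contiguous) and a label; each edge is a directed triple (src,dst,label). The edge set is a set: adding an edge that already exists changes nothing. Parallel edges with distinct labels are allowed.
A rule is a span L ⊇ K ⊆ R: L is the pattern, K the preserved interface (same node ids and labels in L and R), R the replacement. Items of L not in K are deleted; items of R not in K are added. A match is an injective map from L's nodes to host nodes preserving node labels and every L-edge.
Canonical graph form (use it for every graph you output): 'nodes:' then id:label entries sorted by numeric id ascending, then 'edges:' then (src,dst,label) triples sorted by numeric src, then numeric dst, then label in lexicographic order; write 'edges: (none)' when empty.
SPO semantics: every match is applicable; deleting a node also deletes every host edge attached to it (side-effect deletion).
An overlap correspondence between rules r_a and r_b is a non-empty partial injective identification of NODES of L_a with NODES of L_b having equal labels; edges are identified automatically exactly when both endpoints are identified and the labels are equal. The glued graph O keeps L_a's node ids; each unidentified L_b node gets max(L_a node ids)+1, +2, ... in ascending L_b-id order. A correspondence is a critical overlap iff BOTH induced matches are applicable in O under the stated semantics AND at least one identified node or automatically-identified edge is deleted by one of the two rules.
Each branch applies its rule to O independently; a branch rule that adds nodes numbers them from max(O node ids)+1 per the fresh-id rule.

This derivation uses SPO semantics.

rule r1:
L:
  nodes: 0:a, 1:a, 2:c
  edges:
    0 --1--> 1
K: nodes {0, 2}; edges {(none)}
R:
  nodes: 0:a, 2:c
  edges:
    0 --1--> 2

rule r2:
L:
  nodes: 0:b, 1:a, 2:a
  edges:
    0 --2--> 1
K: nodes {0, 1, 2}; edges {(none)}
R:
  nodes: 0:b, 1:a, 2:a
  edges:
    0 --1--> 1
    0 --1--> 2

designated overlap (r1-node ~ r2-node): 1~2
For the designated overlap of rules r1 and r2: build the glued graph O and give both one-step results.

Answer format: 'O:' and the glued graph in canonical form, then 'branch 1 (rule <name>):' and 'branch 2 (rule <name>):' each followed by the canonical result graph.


O:
nodes: 0:a, 1:a, 2:c, 3:b, 4:a
edges: (0,1,1); (3,4,2)
branch 1 (rule r1):
nodes: 0:a, 2:c, 3:b, 4:a
edges: (0,2,1); (3,4,2)
branch 2 (rule r2):
nodes: 0:a, 1:a, 2:c, 3:b, 4:a
edges: (0,1,1); (3,1,1); (3,4,1)


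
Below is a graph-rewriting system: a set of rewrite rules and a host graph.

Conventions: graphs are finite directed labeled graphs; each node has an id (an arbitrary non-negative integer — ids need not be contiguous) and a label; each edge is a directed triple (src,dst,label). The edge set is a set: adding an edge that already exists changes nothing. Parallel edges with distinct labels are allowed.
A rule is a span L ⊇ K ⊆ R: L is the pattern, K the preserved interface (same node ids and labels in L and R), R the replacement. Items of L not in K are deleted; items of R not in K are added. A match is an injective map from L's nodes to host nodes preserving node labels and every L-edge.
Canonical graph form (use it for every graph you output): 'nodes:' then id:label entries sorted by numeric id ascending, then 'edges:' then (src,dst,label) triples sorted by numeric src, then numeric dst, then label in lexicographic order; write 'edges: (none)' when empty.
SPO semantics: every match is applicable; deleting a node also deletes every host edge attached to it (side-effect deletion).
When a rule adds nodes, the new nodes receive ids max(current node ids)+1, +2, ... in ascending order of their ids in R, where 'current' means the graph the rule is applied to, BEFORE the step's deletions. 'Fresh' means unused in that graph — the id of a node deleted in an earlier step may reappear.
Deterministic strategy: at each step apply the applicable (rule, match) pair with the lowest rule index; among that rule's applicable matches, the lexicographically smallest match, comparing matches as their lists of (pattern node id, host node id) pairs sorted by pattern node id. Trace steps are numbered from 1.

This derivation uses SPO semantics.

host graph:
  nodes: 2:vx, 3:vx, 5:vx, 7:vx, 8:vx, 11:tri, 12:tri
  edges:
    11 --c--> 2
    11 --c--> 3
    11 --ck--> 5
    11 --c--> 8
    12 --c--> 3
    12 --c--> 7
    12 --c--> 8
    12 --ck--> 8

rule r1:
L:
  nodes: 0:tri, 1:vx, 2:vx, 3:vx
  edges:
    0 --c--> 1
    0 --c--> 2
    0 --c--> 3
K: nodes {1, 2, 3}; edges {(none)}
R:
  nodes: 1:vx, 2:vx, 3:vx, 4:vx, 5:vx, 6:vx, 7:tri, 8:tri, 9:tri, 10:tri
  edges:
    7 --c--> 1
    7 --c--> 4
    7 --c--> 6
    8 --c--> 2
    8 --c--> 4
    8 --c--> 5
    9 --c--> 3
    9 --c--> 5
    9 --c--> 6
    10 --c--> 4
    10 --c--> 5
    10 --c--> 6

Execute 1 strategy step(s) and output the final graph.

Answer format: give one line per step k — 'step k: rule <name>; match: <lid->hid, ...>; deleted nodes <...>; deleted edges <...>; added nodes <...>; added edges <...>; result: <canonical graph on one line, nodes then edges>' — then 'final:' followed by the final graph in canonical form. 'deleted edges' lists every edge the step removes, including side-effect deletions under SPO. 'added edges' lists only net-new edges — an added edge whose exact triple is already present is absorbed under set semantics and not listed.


step 1: rule r1; match: 0->11, 1->2, 2->3, 3->8; deleted nodes 11; deleted edges (11,2,c); (11,3,c); (11,5,ck); (11,8,c); added nodes 13, 14, 15, 16, 17, 18, 19; added edges (16,2,c); (16,13,c); (16,15,c); (17,3,c); (17,13,c); (17,14,c); (18,8,c); (18,14,c); (18,15,c); (19,13,c); (19,14,c); (19,15,c); result: nodes: 2:vx, 3:vx, 5:vx, 7:vx, 8:vx, 12:tri, 13:vx, 14:vx, 15:vx, 16:tri, 17:tri, 18:tri, 19:tri edges: (12,3,c); (12,7,c); (12,8,c); (12,8,ck); (16,2,c); (16,13,c); (16,15,c); (17,3,c); (17,13,c); (17,14,c); (18,8,c); (18,14,c); (18,15,c); (19,13,c); (19,14,c); (19,15,c)
final:
nodes: 2:vx, 3:vx, 5:vx, 7:vx, 8:vx, 12:tri, 13:vx, 14:vx, 15:vx, 16:tri, 17:tri, 18:tri, 19:tri
edges: (12,3,c); (12,7,c); (12,8,c); (12,8,ck); (16,2,c); (16,13,c); (16,15,c); (17,3,c); (17,13,c); (17,14,c); (18,8,c); (18,14,c); (18,15,c); (19,13,c); (19,14,c); (19,15,c)


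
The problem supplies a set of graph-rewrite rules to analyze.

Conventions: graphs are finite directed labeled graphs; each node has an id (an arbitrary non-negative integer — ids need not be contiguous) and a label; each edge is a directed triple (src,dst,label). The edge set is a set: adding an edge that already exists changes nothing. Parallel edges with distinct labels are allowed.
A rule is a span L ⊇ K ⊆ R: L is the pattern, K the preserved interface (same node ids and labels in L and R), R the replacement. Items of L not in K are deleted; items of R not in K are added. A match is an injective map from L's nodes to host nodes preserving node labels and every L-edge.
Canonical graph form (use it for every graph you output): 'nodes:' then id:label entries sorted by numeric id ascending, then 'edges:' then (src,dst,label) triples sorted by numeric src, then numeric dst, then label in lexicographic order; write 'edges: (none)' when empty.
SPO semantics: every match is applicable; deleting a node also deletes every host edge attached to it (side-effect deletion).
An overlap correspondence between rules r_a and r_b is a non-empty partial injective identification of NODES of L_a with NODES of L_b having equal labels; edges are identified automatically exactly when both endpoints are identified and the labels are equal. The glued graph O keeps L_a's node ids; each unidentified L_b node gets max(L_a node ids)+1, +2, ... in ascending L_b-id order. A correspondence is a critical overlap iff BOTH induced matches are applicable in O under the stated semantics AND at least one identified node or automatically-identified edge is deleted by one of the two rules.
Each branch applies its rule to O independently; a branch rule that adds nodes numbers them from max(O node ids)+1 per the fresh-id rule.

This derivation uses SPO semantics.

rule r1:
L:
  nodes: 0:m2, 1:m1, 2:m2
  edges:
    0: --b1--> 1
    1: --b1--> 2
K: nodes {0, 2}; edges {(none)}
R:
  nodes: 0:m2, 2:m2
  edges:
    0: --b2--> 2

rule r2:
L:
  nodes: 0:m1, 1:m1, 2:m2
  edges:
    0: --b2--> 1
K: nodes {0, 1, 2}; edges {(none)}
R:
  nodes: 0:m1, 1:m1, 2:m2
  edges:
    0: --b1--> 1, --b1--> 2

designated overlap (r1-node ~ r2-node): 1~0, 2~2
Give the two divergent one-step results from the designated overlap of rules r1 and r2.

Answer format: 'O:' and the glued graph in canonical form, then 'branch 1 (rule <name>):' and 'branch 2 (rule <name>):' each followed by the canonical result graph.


O:
nodes: 0:m2, 1:m1, 2:m2, 3:m1
edges: (0,1,b1); (1,2,b1); (1,3,b2)
branch 1 (rule r1):
nodes: 0:m2, 2:m2, 3:m1
edges: (0,2,b2)
branch 2 (rule r2):
nodes: 0:m2, 1:m1, 2:m2, 3:m1
edges: (0,1,b1); (1,2,b1); (1,3,b1)


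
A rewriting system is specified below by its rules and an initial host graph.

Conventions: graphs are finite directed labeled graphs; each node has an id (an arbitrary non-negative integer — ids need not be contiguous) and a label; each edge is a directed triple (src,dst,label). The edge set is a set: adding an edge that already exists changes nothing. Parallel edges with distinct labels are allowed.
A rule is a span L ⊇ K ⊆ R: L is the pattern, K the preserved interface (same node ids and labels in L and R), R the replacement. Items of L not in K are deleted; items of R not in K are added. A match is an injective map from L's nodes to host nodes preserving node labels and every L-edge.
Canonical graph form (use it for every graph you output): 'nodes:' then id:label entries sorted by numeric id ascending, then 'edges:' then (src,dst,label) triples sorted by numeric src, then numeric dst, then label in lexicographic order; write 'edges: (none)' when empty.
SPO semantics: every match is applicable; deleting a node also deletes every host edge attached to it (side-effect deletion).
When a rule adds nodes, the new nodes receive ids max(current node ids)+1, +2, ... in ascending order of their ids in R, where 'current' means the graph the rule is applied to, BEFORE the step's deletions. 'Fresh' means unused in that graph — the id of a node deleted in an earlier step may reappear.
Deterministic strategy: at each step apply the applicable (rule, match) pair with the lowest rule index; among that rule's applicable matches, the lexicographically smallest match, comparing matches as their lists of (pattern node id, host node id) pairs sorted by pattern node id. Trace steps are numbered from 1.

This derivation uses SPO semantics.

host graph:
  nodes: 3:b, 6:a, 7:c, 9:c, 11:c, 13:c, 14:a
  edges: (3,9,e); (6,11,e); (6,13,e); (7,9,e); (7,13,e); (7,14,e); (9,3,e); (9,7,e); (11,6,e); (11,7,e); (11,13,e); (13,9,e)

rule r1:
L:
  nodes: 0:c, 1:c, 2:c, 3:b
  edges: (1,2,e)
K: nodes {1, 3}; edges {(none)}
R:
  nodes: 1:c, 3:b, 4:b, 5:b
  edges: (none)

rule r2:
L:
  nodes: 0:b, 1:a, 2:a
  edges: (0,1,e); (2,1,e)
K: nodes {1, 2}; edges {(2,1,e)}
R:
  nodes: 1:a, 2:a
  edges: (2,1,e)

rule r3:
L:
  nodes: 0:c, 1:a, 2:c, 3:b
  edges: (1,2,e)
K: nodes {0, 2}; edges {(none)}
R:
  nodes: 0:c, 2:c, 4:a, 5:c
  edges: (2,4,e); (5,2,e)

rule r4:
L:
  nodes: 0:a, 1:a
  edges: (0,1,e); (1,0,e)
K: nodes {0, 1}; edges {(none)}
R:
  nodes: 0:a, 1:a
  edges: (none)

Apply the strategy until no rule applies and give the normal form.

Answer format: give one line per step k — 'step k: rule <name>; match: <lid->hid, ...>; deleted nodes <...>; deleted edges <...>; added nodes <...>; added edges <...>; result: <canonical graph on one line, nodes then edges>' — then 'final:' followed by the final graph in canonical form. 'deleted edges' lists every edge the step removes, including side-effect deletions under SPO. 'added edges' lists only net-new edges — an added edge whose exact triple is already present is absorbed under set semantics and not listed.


step 1: rule r1; match: 0->7, 1->11, 2->13, 3->3; deleted nodes 7, 13; deleted edges (6,13,e); (7,9,e); (7,13,e); (7,14,e); (9,7,e); (11,7,e); (11,13,e); (13,9,e); added nodes 15, 16; added edges (none); result: nodes: 3:b, 6:a, 9:c, 11:c, 14:a, 15:b, 16:b edges: (3,9,e); (6,11,e); (9,3,e); (11,6,e)
step 2: rule r3; match: 0->9, 1->6, 2->11, 3->3; deleted nodes 3, 6; deleted edges (3,9,e); (6,11,e); (9,3,e); (11,6,e); added nodes 17, 18; added edges (11,17,e); (18,11,e); result: nodes: 9:c, 11:c, 14:a, 15:b, 16:b, 17:a, 18:c edges: (11,17,e); (18,11,e)
step 3: rule r1; match: 0->9, 1->18, 2->11, 3->15; deleted nodes 9, 11; deleted edges (11,17,e); (18,11,e); added nodes 19, 20; added edges (none); result: nodes: 14:a, 15:b, 16:b, 17:a, 18:c, 19:b, 20:b edges: (none)
final:
nodes: 14:a, 15:b, 16:b, 17:a, 18:c, 19:b, 20:b
edges: (none)


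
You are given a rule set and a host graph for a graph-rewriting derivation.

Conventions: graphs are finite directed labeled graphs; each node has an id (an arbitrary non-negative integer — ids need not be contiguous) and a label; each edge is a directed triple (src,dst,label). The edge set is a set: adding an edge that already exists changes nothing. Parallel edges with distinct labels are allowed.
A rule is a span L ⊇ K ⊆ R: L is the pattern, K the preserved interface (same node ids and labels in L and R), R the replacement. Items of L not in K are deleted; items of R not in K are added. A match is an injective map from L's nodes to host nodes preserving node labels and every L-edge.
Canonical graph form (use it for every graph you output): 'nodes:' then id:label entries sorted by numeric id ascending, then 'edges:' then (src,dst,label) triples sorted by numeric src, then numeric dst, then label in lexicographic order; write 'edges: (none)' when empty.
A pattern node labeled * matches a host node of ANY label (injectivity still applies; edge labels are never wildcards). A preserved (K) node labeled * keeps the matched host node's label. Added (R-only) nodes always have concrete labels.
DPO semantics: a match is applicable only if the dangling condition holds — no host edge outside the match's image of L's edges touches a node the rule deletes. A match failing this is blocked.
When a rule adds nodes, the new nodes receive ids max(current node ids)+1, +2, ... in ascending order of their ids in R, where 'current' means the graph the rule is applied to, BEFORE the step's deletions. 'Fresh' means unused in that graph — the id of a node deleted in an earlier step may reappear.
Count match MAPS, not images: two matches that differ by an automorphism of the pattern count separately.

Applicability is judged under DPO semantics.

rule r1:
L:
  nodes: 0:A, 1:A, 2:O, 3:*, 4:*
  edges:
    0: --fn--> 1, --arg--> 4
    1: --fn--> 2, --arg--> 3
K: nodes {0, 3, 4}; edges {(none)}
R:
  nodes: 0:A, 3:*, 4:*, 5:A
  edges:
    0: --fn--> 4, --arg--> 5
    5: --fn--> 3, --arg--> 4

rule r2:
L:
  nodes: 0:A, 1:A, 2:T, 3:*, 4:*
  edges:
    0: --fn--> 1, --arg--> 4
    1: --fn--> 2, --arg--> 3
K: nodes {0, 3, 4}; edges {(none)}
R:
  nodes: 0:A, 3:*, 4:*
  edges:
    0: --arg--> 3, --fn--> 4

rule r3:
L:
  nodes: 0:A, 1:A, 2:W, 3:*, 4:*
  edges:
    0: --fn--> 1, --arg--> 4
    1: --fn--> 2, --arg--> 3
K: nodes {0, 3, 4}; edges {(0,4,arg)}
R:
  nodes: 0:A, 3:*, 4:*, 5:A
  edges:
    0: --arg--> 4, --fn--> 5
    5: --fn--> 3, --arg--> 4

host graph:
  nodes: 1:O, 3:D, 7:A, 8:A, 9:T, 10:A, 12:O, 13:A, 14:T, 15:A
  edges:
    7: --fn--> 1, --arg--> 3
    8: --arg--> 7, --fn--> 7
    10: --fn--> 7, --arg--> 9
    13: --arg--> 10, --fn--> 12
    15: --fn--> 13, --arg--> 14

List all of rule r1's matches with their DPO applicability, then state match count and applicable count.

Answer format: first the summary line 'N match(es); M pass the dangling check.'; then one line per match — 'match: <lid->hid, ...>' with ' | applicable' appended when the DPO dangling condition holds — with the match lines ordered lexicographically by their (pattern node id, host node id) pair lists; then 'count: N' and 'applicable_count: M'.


2 match(es); 1 pass the dangling check.
match: 0->10, 1->7, 2->1, 3->3, 4->9
match: 0->15, 1->13, 2->12, 3->10, 4->14 | applicable
count: 2
applicable_count: 1


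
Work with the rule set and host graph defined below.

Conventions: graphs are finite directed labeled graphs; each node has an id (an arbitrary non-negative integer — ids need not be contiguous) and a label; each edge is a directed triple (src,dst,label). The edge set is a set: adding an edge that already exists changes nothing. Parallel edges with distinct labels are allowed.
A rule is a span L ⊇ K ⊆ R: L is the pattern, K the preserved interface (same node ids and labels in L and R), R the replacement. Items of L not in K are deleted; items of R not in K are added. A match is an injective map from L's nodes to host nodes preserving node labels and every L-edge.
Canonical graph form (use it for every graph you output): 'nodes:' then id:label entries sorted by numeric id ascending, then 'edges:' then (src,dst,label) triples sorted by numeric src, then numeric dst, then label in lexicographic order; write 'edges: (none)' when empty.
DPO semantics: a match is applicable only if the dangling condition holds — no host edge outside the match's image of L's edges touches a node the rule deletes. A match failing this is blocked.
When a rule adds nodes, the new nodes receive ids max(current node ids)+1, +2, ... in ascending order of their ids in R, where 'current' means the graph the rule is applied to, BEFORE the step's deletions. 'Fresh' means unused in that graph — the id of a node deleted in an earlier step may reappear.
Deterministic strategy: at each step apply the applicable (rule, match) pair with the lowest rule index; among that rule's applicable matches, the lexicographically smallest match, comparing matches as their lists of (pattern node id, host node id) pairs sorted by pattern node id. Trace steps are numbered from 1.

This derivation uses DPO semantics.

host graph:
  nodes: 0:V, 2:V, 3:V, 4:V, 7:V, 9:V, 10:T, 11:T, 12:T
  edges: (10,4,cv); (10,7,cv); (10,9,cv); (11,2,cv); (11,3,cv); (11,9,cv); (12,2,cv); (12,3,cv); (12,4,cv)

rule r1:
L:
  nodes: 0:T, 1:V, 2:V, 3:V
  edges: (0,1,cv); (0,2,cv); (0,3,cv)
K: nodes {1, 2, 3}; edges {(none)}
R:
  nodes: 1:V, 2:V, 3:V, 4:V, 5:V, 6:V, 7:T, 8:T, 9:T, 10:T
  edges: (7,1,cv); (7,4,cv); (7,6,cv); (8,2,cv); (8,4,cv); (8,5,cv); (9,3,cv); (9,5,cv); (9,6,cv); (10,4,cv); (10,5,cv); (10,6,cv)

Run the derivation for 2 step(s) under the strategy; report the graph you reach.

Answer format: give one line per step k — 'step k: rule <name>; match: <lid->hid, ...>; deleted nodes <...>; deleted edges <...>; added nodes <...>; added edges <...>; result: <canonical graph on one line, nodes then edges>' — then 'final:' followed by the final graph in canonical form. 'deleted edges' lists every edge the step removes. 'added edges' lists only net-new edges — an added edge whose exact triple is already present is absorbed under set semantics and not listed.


step 1: rule r1; match: 0->10, 1->4, 2->7, 3->9; deleted nodes 10; deleted edges (10,4,cv); (10,7,cv); (10,9,cv); added nodes 13, 14, 15, 16, 17, 18, 19; added edges (16,4,cv); (16,13,cv); (16,15,cv); (17,7,cv); (17,13,cv); (17,14,cv); (18,9,cv); (18,14,cv); (18,15,cv); (19,13,cv); (19,14,cv); (19,15,cv); result: nodes: 0:V, 2:V, 3:V, 4:V, 7:V, 9:V, 11:T, 12:T, 13:V, 14:V, 15:V, 16:T, 17:T, 18:T, 19:T edges: (11,2,cv); (11,3,cv); (11,9,cv); (12,2,cv); (12,3,cv); (12,4,cv); (16,4,cv); (16,13,cv); (16,15,cv); (17,7,cv); (17,13,cv); (17,14,cv); (18,9,cv); (18,14,cv); (18,15,cv); (19,13,cv); (19,14,cv); (19,15,cv)
step 2: rule r1; match: 0->11, 1->2, 2->3, 3->9; deleted nodes 11; deleted edges (11,2,cv); (11,3,cv); (11,9,cv); added nodes 20, 21, 22, 23, 24, 25, 26; added edges (23,2,cv); (23,20,cv); (23,22,cv); (24,3,cv); (24,20,cv); (24,21,cv); (25,9,cv); (25,21,cv); (25,22,cv); (26,20,cv); (26,21,cv); (26,22,cv); result: nodes: 0:V, 2:V, 3:V, 4:V, 7:V, 9:V, 12:T, 13:V, 14:V, 15:V, 16:T, 17:T, 18:T, 19:T, 20:V, 21:V, 22:V, 23:T, 24:T, 25:T, 26:T edges: (12,2,cv); (12,3,cv); (12,4,cv); (16,4,cv); (16,13,cv); (16,15,cv); (17,7,cv); (17,13,cv); (17,14,cv); (18,9,cv); (18,14,cv); (18,15,cv); (19,13,cv); (19,14,cv); (19,15,cv); (23,2,cv); (23,20,cv); (23,22,cv); (24,3,cv); (24,20,cv); (24,21,cv); (25,9,cv); (25,21,cv); (25,22,cv); (26,20,cv); (26,21,cv); (26,22,cv)
final:
nodes: 0:V, 2:V, 3:V, 4:V, 7:V, 9:V, 12:T, 13:V, 14:V, 15:V, 16:T, 17:T, 18:T, 19:T, 20:V, 21:V, 22:V, 23:T, 24:T, 25:T, 26:T
edges: (12,2,cv); (12,3,cv); (12,4,cv); (16,4,cv); (16,13,cv); (16,15,cv); (17,7,cv); (17,13,cv); (17,14,cv); (18,9,cv); (18,14,cv); (18,15,cv); (19,13,cv); (19,14,cv); (19,15,cv); (23,2,cv); (23,20,cv); (23,22,cv); (24,3,cv); (24,20,cv); (24,21,cv); (25,9,cv); (25,21,cv); (25,22,cv); (26,20,cv); (26,21,cv); (26,22,cv)


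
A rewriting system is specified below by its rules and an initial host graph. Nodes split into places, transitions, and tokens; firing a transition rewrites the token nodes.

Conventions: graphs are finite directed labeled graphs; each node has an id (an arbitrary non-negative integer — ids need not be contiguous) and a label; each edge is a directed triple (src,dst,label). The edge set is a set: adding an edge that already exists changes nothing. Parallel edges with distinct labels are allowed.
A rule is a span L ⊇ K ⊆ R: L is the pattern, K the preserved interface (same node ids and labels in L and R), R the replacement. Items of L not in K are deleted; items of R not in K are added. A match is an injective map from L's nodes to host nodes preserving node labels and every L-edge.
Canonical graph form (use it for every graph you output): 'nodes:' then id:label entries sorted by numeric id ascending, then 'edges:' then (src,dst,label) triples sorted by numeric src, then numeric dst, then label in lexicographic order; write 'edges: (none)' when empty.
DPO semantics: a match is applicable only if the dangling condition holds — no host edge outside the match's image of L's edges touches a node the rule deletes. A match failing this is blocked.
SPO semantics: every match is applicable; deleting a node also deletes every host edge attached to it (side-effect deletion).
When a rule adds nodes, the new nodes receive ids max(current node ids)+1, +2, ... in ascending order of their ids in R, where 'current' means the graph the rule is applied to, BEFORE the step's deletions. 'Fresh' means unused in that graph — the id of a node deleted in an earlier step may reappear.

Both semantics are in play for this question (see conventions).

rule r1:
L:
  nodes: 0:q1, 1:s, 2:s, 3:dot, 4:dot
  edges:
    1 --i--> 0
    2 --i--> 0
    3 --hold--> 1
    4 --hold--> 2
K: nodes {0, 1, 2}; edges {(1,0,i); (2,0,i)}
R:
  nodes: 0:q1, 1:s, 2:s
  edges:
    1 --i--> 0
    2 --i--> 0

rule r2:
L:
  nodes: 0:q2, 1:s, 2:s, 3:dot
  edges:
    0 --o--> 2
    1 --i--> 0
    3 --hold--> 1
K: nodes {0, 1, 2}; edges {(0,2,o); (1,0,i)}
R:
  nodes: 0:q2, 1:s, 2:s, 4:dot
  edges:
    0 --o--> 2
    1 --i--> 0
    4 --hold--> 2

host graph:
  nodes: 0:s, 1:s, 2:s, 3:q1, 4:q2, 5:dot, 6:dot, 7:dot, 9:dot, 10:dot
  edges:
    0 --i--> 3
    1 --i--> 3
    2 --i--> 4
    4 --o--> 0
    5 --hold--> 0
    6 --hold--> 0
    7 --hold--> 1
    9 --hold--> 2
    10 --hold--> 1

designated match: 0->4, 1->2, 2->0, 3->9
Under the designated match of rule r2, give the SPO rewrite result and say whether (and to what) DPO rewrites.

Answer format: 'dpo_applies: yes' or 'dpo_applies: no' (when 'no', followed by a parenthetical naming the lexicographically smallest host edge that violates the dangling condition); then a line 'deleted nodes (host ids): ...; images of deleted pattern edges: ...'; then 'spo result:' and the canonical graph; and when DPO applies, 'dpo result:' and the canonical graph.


dpo_applies: yes
deleted nodes (host ids): 9; images of deleted pattern edges: (9,2,hold)
spo result:
nodes: 0:s, 1:s, 2:s, 3:q1, 4:q2, 5:dot, 6:dot, 7:dot, 10:dot, 11:dot
edges: (0,3,i); (1,3,i); (2,4,i); (4,0,o); (5,0,hold); (6,0,hold); (7,1,hold); (10,1,hold); (11,0,hold)
dpo result:
nodes: 0:s, 1:s, 2:s, 3:q1, 4:q2, 5:dot, 6:dot, 7:dot, 10:dot, 11:dot
edges: (0,3,i); (1,3,i); (2,4,i); (4,0,o); (5,0,hold); (6,0,hold); (7,1,hold); (10,1,hold); (11,0,hold)
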